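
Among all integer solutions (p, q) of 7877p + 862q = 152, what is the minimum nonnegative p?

320

gcd(7877, 862):
  7877 = 9*862 + 119
  862 = 7*119 + 29
  119 = 4*29 + 3
  29 = 9*3 + 2
  3 = 1*2 + 1
  2 = 2*1
so gcd(7877, 862) = 1.
1 divides 152, so solutions exist.
Back-substitute for Bézout coefficients:
  1 = 3 - 1*2
  ... = 7877*(297) + 862*(-2714)
Scale by 152/1 = 152: (p₀, q₀) = (45144, -412528).
General solution: p = 45144 + 862t, q = -412528 - 7877t for integer t.
p ≥ 0: smallest is 45144 mod 862 = 320 (at t = -52), with q = -2924.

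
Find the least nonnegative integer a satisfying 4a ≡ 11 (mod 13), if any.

6

gcd(13, 4) = 1  (13 = 3*4 + 1, 4 = 4*1).
1 divides 11, so solutions exist.
Back-substituting, 4*(-3) + 13*(1) = 1.
So 4*(-3) ≡ 1 (mod 13); multiply by 11: a ≡ -33 (mod 13).
Smallest nonnegative: a = -33 mod 13 = 6.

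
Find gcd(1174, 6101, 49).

1

gcd(6101, 1174) = 1  (6101 = 5·1174 + 231, 1174 = 5·231 + 19, 231 = 12·19 + 3, 19 = 6·3 + 1, 3 = 3·1).
gcd(1, 49) = 1.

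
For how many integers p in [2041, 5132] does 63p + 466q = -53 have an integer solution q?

gcd(466, 63) = 1  (466 = 7·63 + 25, 63 = 2·25 + 13, 25 = 1·13 + 12, 13 = 1·12 + 1, 12 = 12·1).
Back-substituting, 63·(37) + 466·(-5) = 1.
Scale by -53: particular solution (-1961, 265); reduce p mod 466: (369, -50).
General solution: p = 369 + 466t, q = -50 - 63t for integer t.
2041 ≤ 369 + 466t ≤ 5132 gives t ∈ [4, 10], which is 7 values.

7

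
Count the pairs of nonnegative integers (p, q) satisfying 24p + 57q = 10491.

23

gcd(57, 24):
  57 = 2·24 + 9
  24 = 2·9 + 6
  9 = 1·6 + 3
  6 = 2·3
so gcd(57, 24) = 3.
Back-substitute for Bézout coefficients:
  3 = 9 - 1·6
  ... = 24·(-7) + 57·(3)
Scale by 3497: one solution is (-24479, 10491). Reduce p mod 19: (12, 179).
General: p = 12 + 19t, q = 179 - 8t.
p ≥ 0 ⇒ t ≥ 0; q ≥ 0 ⇒ t ≤ 22. So t ∈ [0, 22]: 23 solutions.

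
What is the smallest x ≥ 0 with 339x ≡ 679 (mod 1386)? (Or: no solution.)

gcd(1386, 339):
  1386 = 4×339 + 30
  339 = 11×30 + 9
  30 = 3×9 + 3
  9 = 3×3
so gcd(1386, 339) = 3.
3 does not divide 679, so the congruence has no solution.

no solution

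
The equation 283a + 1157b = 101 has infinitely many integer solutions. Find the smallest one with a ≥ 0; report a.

gcd(1157, 283):
  1157 = 4×283 + 25
  283 = 11×25 + 8
  25 = 3×8 + 1
  8 = 8×1
so gcd(1157, 283) = 1.
1 divides 101, so solutions exist.
Back-substitute for Bézout coefficients:
  1 = 25 - 3×8
  ... = 283×(-139) + 1157×(34)
Scale by 101/1 = 101: (a₀, b₀) = (-14039, 3434).
General solution: a = -14039 + 1157t, b = 3434 - 283t for integer t.
a ≥ 0: smallest is -14039 mod 1157 = 1002 (at t = 13), with b = -245.

1002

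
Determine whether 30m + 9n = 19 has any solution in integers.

gcd(30, 9):
  30 = 3×9 + 3
  9 = 3×3
so gcd(30, 9) = 3.
3 does not divide 19 (remainder 1), so no integer solutions.

no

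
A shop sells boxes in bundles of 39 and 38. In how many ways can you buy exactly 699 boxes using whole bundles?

Need nonnegative integers with 39j + 38k = 699.
gcd(39, 38) = 1, and 39·(1) + 38·(-1) = 1.
So (j₀, k₀) = (699, -699); general j = 699 + 38t, k = -699 - 39t.
j ≥ 0 ⇒ t ≥ -18; k ≥ 0 ⇒ t ≤ -18. That's 1 value of t.

1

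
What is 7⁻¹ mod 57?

49

gcd(57, 7) = 1.
By Bézout, 7·(-8) + 57·(1) = 1.
So 7·-8 ≡ 1 (mod 57), and -8 mod 57 = 49.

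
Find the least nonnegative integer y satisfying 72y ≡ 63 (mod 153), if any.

3

gcd(153, 72):
  153 = 2*72 + 9
  72 = 8*9
so gcd(153, 72) = 9.
9 divides 63, so solutions exist.
Back-substitute for Bézout coefficients:
  9 = 153 - 2*72
  ... = 72*(-2) + 153*(1)
So 72*(-2) ≡ 9 (mod 153); multiply by 7: y ≡ -14 (mod 17).
Smallest nonnegative: y = -14 mod 17 = 3.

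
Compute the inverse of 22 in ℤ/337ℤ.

46

gcd(337, 22):
  337 = 15×22 + 7
  22 = 3×7 + 1
  7 = 7×1
so gcd(337, 22) = 1.
Back-substitute for Bézout coefficients:
  1 = 22 - 3×7
  ... = 22×(46) + 337×(-3)
So 22×46 ≡ 1 (mod 337), and 46 mod 337 = 46.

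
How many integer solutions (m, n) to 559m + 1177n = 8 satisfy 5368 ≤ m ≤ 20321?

13

gcd(1177, 559):
  1177 = 2·559 + 59
  559 = 9·59 + 28
  59 = 2·28 + 3
  28 = 9·3 + 1
  3 = 3·1
so gcd(1177, 559) = 1.
Back-substitute for Bézout coefficients:
  1 = 28 - 9·3
  ... = 559·(379) + 1177·(-180)
Scale by 8: particular solution (3032, -1440); reduce m mod 1177: (678, -322).
General solution: m = 678 + 1177t, n = -322 - 559t for integer t.
5368 ≤ 678 + 1177t ≤ 20321 gives t ∈ [4, 16], which is 13 values.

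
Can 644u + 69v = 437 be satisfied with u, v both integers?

gcd(644, 69):
  644 = 9×69 + 23
  69 = 3×23
so gcd(644, 69) = 23.
23 divides 437, so integer solutions exist.

yes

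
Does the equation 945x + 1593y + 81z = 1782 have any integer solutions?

gcd(1593, 945) = 27  (1593 = 1·945 + 648, 945 = 1·648 + 297, 648 = 2·297 + 54, 297 = 5·54 + 27, 54 = 2·27).
gcd(27, 81) = 27.
27 divides 1782, so integer solutions exist.

yes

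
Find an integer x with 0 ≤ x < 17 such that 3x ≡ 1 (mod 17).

6

gcd(17, 3) = 1  (17 = 5×3 + 2, 3 = 1×2 + 1, 2 = 2×1).
Back-substituting, 3×(6) + 17×(-1) = 1.
So 3×6 ≡ 1 (mod 17), and 6 mod 17 = 6.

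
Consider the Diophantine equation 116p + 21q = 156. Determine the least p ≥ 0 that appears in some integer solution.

gcd(116, 21) = 1  (116 = 5*21 + 11, 21 = 1*11 + 10, 11 = 1*10 + 1, 10 = 10*1).
1 divides 156, so solutions exist.
Back-substituting, 116*(2) + 21*(-11) = 1.
Scale by 156/1 = 156: (p₀, q₀) = (312, -1716).
General solution: p = 312 + 21t, q = -1716 - 116t for integer t.
p ≥ 0: smallest is 312 mod 21 = 18 (at t = -14), with q = -92.

18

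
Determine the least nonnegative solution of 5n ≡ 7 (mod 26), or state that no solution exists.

17

gcd(26, 5):
  26 = 5×5 + 1
  5 = 5×1
so gcd(26, 5) = 1.
1 divides 7, so solutions exist.
Back-substitute for Bézout coefficients:
  1 = 26 - 5×5
  ... = 5×(-5) + 26×(1)
So 5×(-5) ≡ 1 (mod 26); multiply by 7: n ≡ -35 (mod 26).
Smallest nonnegative: n = -35 mod 26 = 17.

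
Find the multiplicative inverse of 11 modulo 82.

15

gcd(82, 11) = 1  (82 = 7×11 + 5, 11 = 2×5 + 1, 5 = 5×1).
Back-substituting, 11×(15) + 82×(-2) = 1.
So 11×15 ≡ 1 (mod 82), and 15 mod 82 = 15.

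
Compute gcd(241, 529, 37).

1

gcd(529, 241):
  529 = 2×241 + 47
  241 = 5×47 + 6
  47 = 7×6 + 5
  6 = 1×5 + 1
  5 = 5×1
so gcd(529, 241) = 1.
gcd(1, 37) = 1.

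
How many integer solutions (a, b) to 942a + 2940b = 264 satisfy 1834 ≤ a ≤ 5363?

7

gcd(2940, 942) = 6  (2940 = 3×942 + 114, 942 = 8×114 + 30, 114 = 3×30 + 24, 30 = 1×24 + 6, 24 = 4×6).
Back-substituting, 942×(103) + 2940×(-33) = 6.
Scale by 44: particular solution (4532, -1452); reduce a mod 490: (122, -39).
General solution: a = 122 + 490t, b = -39 - 157t for integer t.
1834 ≤ 122 + 490t ≤ 5363 gives t ∈ [4, 10], which is 7 values.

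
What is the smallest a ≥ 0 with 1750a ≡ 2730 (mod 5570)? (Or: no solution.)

514

gcd(5570, 1750) = 10  (5570 = 3·1750 + 320, 1750 = 5·320 + 150, 320 = 2·150 + 20, 150 = 7·20 + 10, 20 = 2·10).
10 divides 2730, so solutions exist.
Back-substituting, 1750·(261) + 5570·(-82) = 10.
So 1750·(261) ≡ 10 (mod 5570); multiply by 273: a ≡ 71253 (mod 557).
Smallest nonnegative: a = 71253 mod 557 = 514.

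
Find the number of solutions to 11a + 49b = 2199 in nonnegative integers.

gcd(49, 11) = 1.
By Bézout, 11×(9) + 49×(-2) = 1.
One solution: (44, 35).
General: a = 44 + 49t, b = 35 - 11t.
a ≥ 0 ⇒ t ≥ 0; b ≥ 0 ⇒ t ≤ 3. So t ∈ [0, 3]: 4 solutions.

4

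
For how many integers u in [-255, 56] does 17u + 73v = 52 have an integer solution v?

gcd(73, 17):
  73 = 4·17 + 5
  17 = 3·5 + 2
  5 = 2·2 + 1
  2 = 2·1
so gcd(73, 17) = 1.
Back-substitute for Bézout coefficients:
  1 = 5 - 2·2
  ... = 17·(-30) + 73·(7)
Scale by 52: particular solution (-1560, 364); reduce u mod 73: (46, -10).
General solution: u = 46 + 73t, v = -10 - 17t for integer t.
-255 ≤ 46 + 73t ≤ 56 gives t ∈ [-4, 0], which is 5 values.

5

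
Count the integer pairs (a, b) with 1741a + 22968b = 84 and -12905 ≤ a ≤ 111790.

6

gcd(22968, 1741) = 1  (22968 = 13×1741 + 335, 1741 = 5×335 + 66, 335 = 5×66 + 5, 66 = 13×5 + 1, 5 = 5×1).
Back-substituting, 1741×(4525) + 22968×(-343) = 1.
Scale by 84: particular solution (380100, -28812); reduce a mod 22968: (12612, -956).
General solution: a = 12612 + 22968t, b = -956 - 1741t for integer t.
-12905 ≤ 12612 + 22968t ≤ 111790 gives t ∈ [-1, 4], which is 6 values.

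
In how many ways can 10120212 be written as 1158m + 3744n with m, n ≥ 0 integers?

14

gcd(3744, 1158) = 6.
By Bézout, 1158×(97) + 3744×(-30) = 6.
One solution: (414, 2575).
General: m = 414 + 624t, n = 2575 - 193t.
m ≥ 0 ⇒ t ≥ 0; n ≥ 0 ⇒ t ≤ 13. So t ∈ [0, 13]: 14 solutions.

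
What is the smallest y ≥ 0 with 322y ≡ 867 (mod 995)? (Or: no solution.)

gcd(995, 322):
  995 = 3×322 + 29
  322 = 11×29 + 3
  29 = 9×3 + 2
  3 = 1×2 + 1
  2 = 2×1
so gcd(995, 322) = 1.
1 divides 867, so solutions exist.
Back-substitute for Bézout coefficients:
  1 = 3 - 1×2
  ... = 322×(343) + 995×(-111)
So 322×(343) ≡ 1 (mod 995); multiply by 867: y ≡ 297381 (mod 995).
Smallest nonnegative: y = 297381 mod 995 = 871.

871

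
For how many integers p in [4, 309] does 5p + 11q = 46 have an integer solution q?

28

gcd(11, 5) = 1.
By Bézout, 5*(-2) + 11*(1) = 1.
Particular solution: (7, 1).
General solution: p = 7 + 11t, q = 1 - 5t for integer t.
4 ≤ 7 + 11t ≤ 309 gives t ∈ [0, 27], which is 28 values.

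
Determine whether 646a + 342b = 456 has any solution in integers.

gcd(646, 342) = 38  (646 = 1*342 + 304, 342 = 1*304 + 38, 304 = 8*38).
38 divides 456, so integer solutions exist.

yes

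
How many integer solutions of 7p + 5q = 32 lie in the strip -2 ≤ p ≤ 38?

gcd(7, 5) = 1.
By Bézout, 7·(-2) + 5·(3) = 1.
Particular solution: (1, 5).
General solution: p = 1 + 5t, q = 5 - 7t for integer t.
-2 ≤ 1 + 5t ≤ 38 gives t ∈ [0, 7], which is 8 values.

8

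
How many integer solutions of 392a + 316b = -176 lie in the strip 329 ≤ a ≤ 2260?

24

gcd(392, 316) = 4  (392 = 1×316 + 76, 316 = 4×76 + 12, 76 = 6×12 + 4, 12 = 3×4).
Back-substituting, 392×(25) + 316×(-31) = 4.
Scale by -44: particular solution (-1100, 1364); reduce a mod 79: (6, -8).
General solution: a = 6 + 79t, b = -8 - 98t for integer t.
329 ≤ 6 + 79t ≤ 2260 gives t ∈ [5, 28], which is 24 values.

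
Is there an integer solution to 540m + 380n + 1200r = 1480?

gcd(540, 380):
  540 = 1·380 + 160
  380 = 2·160 + 60
  160 = 2·60 + 40
  60 = 1·40 + 20
  40 = 2·20
so gcd(540, 380) = 20.
gcd(20, 1200) = 20.
20 divides 1480, so integer solutions exist.

yes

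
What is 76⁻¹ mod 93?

82

gcd(93, 76) = 1  (93 = 1·76 + 17, 76 = 4·17 + 8, 17 = 2·8 + 1, 8 = 8·1).
Back-substituting, 76·(-11) + 93·(9) = 1.
So 76·-11 ≡ 1 (mod 93), and -11 mod 93 = 82.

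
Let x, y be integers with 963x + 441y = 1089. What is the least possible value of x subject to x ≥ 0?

8

gcd(963, 441) = 9.
9 divides 1089, so solutions exist.
By Bézout, 963·(11) + 441·(-24) = 9.
Scale by 1089/9 = 121: (x₀, y₀) = (1331, -2904).
General solution: x = 1331 + 49t, y = -2904 - 107t for integer t.
x ≥ 0: smallest is 1331 mod 49 = 8 (at t = -27), with y = -15.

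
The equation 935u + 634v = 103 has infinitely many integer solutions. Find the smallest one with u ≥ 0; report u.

53

gcd(935, 634) = 1.
1 divides 103, so solutions exist.
By Bézout, 935·(99) + 634·(-146) = 1.
Scale by 103/1 = 103: (u₀, v₀) = (10197, -15038).
General solution: u = 10197 + 634t, v = -15038 - 935t for integer t.
u ≥ 0: smallest is 10197 mod 634 = 53 (at t = -16), with v = -78.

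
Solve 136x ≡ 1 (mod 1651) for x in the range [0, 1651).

1129

gcd(1651, 136):
  1651 = 12·136 + 19
  136 = 7·19 + 3
  19 = 6·3 + 1
  3 = 3·1
so gcd(1651, 136) = 1.
Back-substitute for Bézout coefficients:
  1 = 19 - 6·3
  ... = 136·(-522) + 1651·(43)
So 136·-522 ≡ 1 (mod 1651), and -522 mod 1651 = 1129.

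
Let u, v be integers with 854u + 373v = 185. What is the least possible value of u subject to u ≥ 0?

gcd(854, 373):
  854 = 2×373 + 108
  373 = 3×108 + 49
  108 = 2×49 + 10
  49 = 4×10 + 9
  10 = 1×9 + 1
  9 = 9×1
so gcd(854, 373) = 1.
1 divides 185, so solutions exist.
Back-substitute for Bézout coefficients:
  1 = 10 - 1×9
  ... = 854×(38) + 373×(-87)
Scale by 185/1 = 185: (u₀, v₀) = (7030, -16095).
General solution: u = 7030 + 373t, v = -16095 - 854t for integer t.
u ≥ 0: smallest is 7030 mod 373 = 316 (at t = -18), with v = -723.

316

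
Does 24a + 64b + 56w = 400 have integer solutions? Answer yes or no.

gcd(64, 24) = 8.
gcd(8, 56) = 8.
8 divides 400, so integer solutions exist.

yes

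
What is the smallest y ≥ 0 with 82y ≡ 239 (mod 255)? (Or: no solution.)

gcd(255, 82) = 1  (255 = 3·82 + 9, 82 = 9·9 + 1, 9 = 9·1).
1 divides 239, so solutions exist.
Back-substituting, 82·(28) + 255·(-9) = 1.
So 82·(28) ≡ 1 (mod 255); multiply by 239: y ≡ 6692 (mod 255).
Smallest nonnegative: y = 6692 mod 255 = 62.

62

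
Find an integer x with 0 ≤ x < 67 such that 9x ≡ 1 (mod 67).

15

gcd(67, 9):
  67 = 7*9 + 4
  9 = 2*4 + 1
  4 = 4*1
so gcd(67, 9) = 1.
Back-substitute for Bézout coefficients:
  1 = 9 - 2*4
  ... = 9*(15) + 67*(-2)
So 9*15 ≡ 1 (mod 67), and 15 mod 67 = 15.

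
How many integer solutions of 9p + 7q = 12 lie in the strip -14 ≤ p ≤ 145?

22

gcd(9, 7) = 1  (9 = 1*7 + 2, 7 = 3*2 + 1, 2 = 2*1).
Back-substituting, 9*(-3) + 7*(4) = 1.
Scale by 12: particular solution (-36, 48); reduce p mod 7: (6, -6).
General solution: p = 6 + 7t, q = -6 - 9t for integer t.
-14 ≤ 6 + 7t ≤ 145 gives t ∈ [-2, 19], which is 22 values.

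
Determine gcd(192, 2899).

1

gcd(2899, 192) = 1  (2899 = 15*192 + 19, 192 = 10*19 + 2, 19 = 9*2 + 1, 2 = 2*1).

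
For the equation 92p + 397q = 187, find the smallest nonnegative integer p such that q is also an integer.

248

gcd(397, 92):
  397 = 4·92 + 29
  92 = 3·29 + 5
  29 = 5·5 + 4
  5 = 1·4 + 1
  4 = 4·1
so gcd(397, 92) = 1.
1 divides 187, so solutions exist.
Back-substitute for Bézout coefficients:
  1 = 5 - 1·4
  ... = 92·(82) + 397·(-19)
Scale by 187/1 = 187: (p₀, q₀) = (15334, -3553).
General solution: p = 15334 + 397t, q = -3553 - 92t for integer t.
p ≥ 0: smallest is 15334 mod 397 = 248 (at t = -38), with q = -57.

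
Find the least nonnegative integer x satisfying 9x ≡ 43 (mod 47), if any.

10

gcd(47, 9) = 1.
1 divides 43, so solutions exist.
By Bézout, 9*(21) + 47*(-4) = 1.
So 9*(21) ≡ 1 (mod 47); multiply by 43: x ≡ 903 (mod 47).
Smallest nonnegative: x = 903 mod 47 = 10.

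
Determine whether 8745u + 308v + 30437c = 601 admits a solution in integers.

no

gcd(8745, 308) = 11  (8745 = 28·308 + 121, 308 = 2·121 + 66, 121 = 1·66 + 55, 66 = 1·55 + 11, 55 = 5·11).
gcd(11, 30437) = 11.
11 does not divide 601 (remainder 7), so no integer solutions.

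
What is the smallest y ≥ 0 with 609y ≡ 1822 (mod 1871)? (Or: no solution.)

gcd(1871, 609):
  1871 = 3·609 + 44
  609 = 13·44 + 37
  44 = 1·37 + 7
  37 = 5·7 + 2
  7 = 3·2 + 1
  2 = 2·1
so gcd(1871, 609) = 1.
1 divides 1822, so solutions exist.
Back-substitute for Bézout coefficients:
  1 = 7 - 3·2
  ... = 609·(-808) + 1871·(263)
So 609·(-808) ≡ 1 (mod 1871); multiply by 1822: y ≡ -1472176 (mod 1871).
Smallest nonnegative: y = -1472176 mod 1871 = 301.

301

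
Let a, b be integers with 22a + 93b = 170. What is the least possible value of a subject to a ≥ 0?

gcd(93, 22):
  93 = 4×22 + 5
  22 = 4×5 + 2
  5 = 2×2 + 1
  2 = 2×1
so gcd(93, 22) = 1.
1 divides 170, so solutions exist.
Back-substitute for Bézout coefficients:
  1 = 5 - 2×2
  ... = 22×(-38) + 93×(9)
Scale by 170/1 = 170: (a₀, b₀) = (-6460, 1530).
General solution: a = -6460 + 93t, b = 1530 - 22t for integer t.
a ≥ 0: smallest is -6460 mod 93 = 50 (at t = 70), with b = -10.

50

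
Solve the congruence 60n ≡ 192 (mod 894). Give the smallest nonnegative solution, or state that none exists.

gcd(894, 60) = 6.
6 divides 192, so solutions exist.
By Bézout, 60·(15) + 894·(-1) = 6.
So 60·(15) ≡ 6 (mod 894); multiply by 32: n ≡ 480 (mod 149).
Smallest nonnegative: n = 480 mod 149 = 33.

33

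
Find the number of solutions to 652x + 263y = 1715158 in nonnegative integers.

10

gcd(652, 263) = 1  (652 = 2*263 + 126, 263 = 2*126 + 11, 126 = 11*11 + 5, 11 = 2*5 + 1, 5 = 5*1).
Back-substituting, 652*(-48) + 263*(119) = 1.
Scale by 1715158: one solution is (-82327584, 204103802). Reduce x mod 263: (95, 6286).
General: x = 95 + 263t, y = 6286 - 652t.
x ≥ 0 ⇒ t ≥ 0; y ≥ 0 ⇒ t ≤ 9. So t ∈ [0, 9]: 10 solutions.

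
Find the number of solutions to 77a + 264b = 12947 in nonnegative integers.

gcd(264, 77) = 11.
By Bézout, 77*(7) + 264*(-2) = 11.
One solution: (7, 47).
General: a = 7 + 24t, b = 47 - 7t.
a ≥ 0 ⇒ t ≥ 0; b ≥ 0 ⇒ t ≤ 6. So t ∈ [0, 6]: 7 solutions.

7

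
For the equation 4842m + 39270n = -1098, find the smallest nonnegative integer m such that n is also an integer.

1046

gcd(39270, 4842) = 6.
6 divides -1098, so solutions exist.
By Bézout, 4842*(1103) + 39270*(-136) = 6.
Scale by -1098/6 = -183: (m₀, n₀) = (-201849, 24888).
General solution: m = -201849 + 6545t, n = 24888 - 807t for integer t.
m ≥ 0: smallest is -201849 mod 6545 = 1046 (at t = 31), with n = -129.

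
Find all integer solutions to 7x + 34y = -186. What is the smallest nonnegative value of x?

22

gcd(34, 7):
  34 = 4*7 + 6
  7 = 1*6 + 1
  6 = 6*1
so gcd(34, 7) = 1.
1 divides -186, so solutions exist.
Back-substitute for Bézout coefficients:
  1 = 7 - 1*6
  ... = 7*(5) + 34*(-1)
Scale by -186/1 = -186: (x₀, y₀) = (-930, 186).
General solution: x = -930 + 34t, y = 186 - 7t for integer t.
x ≥ 0: smallest is -930 mod 34 = 22 (at t = 28), with y = -10.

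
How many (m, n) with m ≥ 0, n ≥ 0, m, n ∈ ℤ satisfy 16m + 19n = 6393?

gcd(19, 16) = 1  (19 = 1·16 + 3, 16 = 5·3 + 1, 3 = 3·1).
Back-substituting, 16·(6) + 19·(-5) = 1.
Scale by 6393: one solution is (38358, -31965). Reduce m mod 19: (16, 323).
General: m = 16 + 19t, n = 323 - 16t.
m ≥ 0 ⇒ t ≥ 0; n ≥ 0 ⇒ t ≤ 20. So t ∈ [0, 20]: 21 solutions.

21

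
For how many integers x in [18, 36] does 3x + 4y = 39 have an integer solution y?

4

gcd(4, 3) = 1  (4 = 1*3 + 1, 3 = 3*1).
Back-substituting, 3*(-1) + 4*(1) = 1.
Scale by 39: particular solution (-39, 39); reduce x mod 4: (1, 9).
General solution: x = 1 + 4t, y = 9 - 3t for integer t.
18 ≤ 1 + 4t ≤ 36 gives t ∈ [5, 8], which is 4 values.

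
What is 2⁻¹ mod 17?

9

gcd(17, 2) = 1.
By Bézout, 2×(-8) + 17×(1) = 1.
So 2×-8 ≡ 1 (mod 17), and -8 mod 17 = 9.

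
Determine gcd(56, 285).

1

gcd(285, 56):
  285 = 5·56 + 5
  56 = 11·5 + 1
  5 = 5·1
so gcd(285, 56) = 1.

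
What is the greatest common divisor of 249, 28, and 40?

gcd(249, 28) = 1.
gcd(1, 40) = 1.

1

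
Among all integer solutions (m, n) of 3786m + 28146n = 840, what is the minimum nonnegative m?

gcd(28146, 3786) = 6.
6 divides 840, so solutions exist.
By Bézout, 3786*(-565) + 28146*(76) = 6.
Scale by 840/6 = 140: (m₀, n₀) = (-79100, 10640).
General solution: m = -79100 + 4691t, n = 10640 - 631t for integer t.
m ≥ 0: smallest is -79100 mod 4691 = 647 (at t = 17), with n = -87.

647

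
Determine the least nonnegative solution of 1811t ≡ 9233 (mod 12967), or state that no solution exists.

gcd(12967, 1811):
  12967 = 7×1811 + 290
  1811 = 6×290 + 71
  290 = 4×71 + 6
  71 = 11×6 + 5
  6 = 1×5 + 1
  5 = 5×1
so gcd(12967, 1811) = 1.
1 divides 9233, so solutions exist.
Back-substitute for Bézout coefficients:
  1 = 6 - 1×5
  ... = 1811×(-2191) + 12967×(306)
So 1811×(-2191) ≡ 1 (mod 12967); multiply by 9233: t ≡ -20229503 (mod 12967).
Smallest nonnegative: t = -20229503 mod 12967 = 11984.

11984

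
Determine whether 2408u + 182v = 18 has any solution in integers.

no

gcd(2408, 182) = 14.
14 does not divide 18 (remainder 4), so no integer solutions.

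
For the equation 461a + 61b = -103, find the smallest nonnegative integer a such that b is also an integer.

49

gcd(461, 61) = 1.
1 divides -103, so solutions exist.
By Bézout, 461×(9) + 61×(-68) = 1.
Scale by -103/1 = -103: (a₀, b₀) = (-927, 7004).
General solution: a = -927 + 61t, b = 7004 - 461t for integer t.
a ≥ 0: smallest is -927 mod 61 = 49 (at t = 16), with b = -372.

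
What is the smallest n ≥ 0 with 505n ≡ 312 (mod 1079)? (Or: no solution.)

507

gcd(1079, 505):
  1079 = 2*505 + 69
  505 = 7*69 + 22
  69 = 3*22 + 3
  22 = 7*3 + 1
  3 = 3*1
so gcd(1079, 505) = 1.
1 divides 312, so solutions exist.
Back-substitute for Bézout coefficients:
  1 = 22 - 7*3
  ... = 505*(344) + 1079*(-161)
So 505*(344) ≡ 1 (mod 1079); multiply by 312: n ≡ 107328 (mod 1079).
Smallest nonnegative: n = 107328 mod 1079 = 507.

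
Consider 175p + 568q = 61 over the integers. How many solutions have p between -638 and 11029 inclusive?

gcd(568, 175) = 1.
By Bézout, 175*(-185) + 568*(57) = 1.
Particular solution: (75, -23).
General solution: p = 75 + 568t, q = -23 - 175t for integer t.
-638 ≤ 75 + 568t ≤ 11029 gives t ∈ [-1, 19], which is 21 values.

21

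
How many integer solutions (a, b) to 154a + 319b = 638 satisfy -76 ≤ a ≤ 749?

gcd(319, 154) = 11  (319 = 2*154 + 11, 154 = 14*11).
Back-substituting, 154*(-2) + 319*(1) = 11.
Scale by 58: particular solution (-116, 58); reduce a mod 29: (0, 2).
General solution: a = 0 + 29t, b = 2 - 14t for integer t.
-76 ≤ 0 + 29t ≤ 749 gives t ∈ [-2, 25], which is 28 values.

28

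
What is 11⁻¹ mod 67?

gcd(67, 11):
  67 = 6×11 + 1
  11 = 11×1
so gcd(67, 11) = 1.
Back-substitute for Bézout coefficients:
  1 = 67 - 6×11
  ... = 11×(-6) + 67×(1)
So 11×-6 ≡ 1 (mod 67), and -6 mod 67 = 61.

61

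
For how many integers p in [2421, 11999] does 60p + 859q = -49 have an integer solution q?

gcd(859, 60) = 1  (859 = 14·60 + 19, 60 = 3·19 + 3, 19 = 6·3 + 1, 3 = 3·1).
Back-substituting, 60·(-272) + 859·(19) = 1.
Scale by -49: particular solution (13328, -931); reduce p mod 859: (443, -31).
General solution: p = 443 + 859t, q = -31 - 60t for integer t.
2421 ≤ 443 + 859t ≤ 11999 gives t ∈ [3, 13], which is 11 values.

11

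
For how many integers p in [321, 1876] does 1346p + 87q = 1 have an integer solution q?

18

gcd(1346, 87) = 1  (1346 = 15·87 + 41, 87 = 2·41 + 5, 41 = 8·5 + 1, 5 = 5·1).
Back-substituting, 1346·(17) + 87·(-263) = 1.
Scale by 1: particular solution (17, -263); reduce p mod 87: (17, -263).
General solution: p = 17 + 87t, q = -263 - 1346t for integer t.
321 ≤ 17 + 87t ≤ 1876 gives t ∈ [4, 21], which is 18 values.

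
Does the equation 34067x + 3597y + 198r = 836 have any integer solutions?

yes

gcd(34067, 3597) = 11  (34067 = 9·3597 + 1694, 3597 = 2·1694 + 209, 1694 = 8·209 + 22, 209 = 9·22 + 11, 22 = 2·11).
gcd(11, 198) = 11.
11 divides 836, so integer solutions exist.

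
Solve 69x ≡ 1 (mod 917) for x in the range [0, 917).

gcd(917, 69) = 1  (917 = 13·69 + 20, 69 = 3·20 + 9, 20 = 2·9 + 2, 9 = 4·2 + 1, 2 = 2·1).
Back-substituting, 69·(412) + 917·(-31) = 1.
So 69·412 ≡ 1 (mod 917), and 412 mod 917 = 412.

412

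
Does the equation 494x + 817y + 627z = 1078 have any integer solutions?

no

gcd(817, 494) = 19  (817 = 1×494 + 323, 494 = 1×323 + 171, 323 = 1×171 + 152, 171 = 1×152 + 19, 152 = 8×19).
gcd(19, 627) = 19.
19 does not divide 1078 (remainder 14), so no integer solutions.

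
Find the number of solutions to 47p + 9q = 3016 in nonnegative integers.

7

gcd(47, 9) = 1  (47 = 5·9 + 2, 9 = 4·2 + 1, 2 = 2·1).
Back-substituting, 47·(-4) + 9·(21) = 1.
Scale by 3016: one solution is (-12064, 63336). Reduce p mod 9: (5, 309).
General: p = 5 + 9t, q = 309 - 47t.
p ≥ 0 ⇒ t ≥ 0; q ≥ 0 ⇒ t ≤ 6. So t ∈ [0, 6]: 7 solutions.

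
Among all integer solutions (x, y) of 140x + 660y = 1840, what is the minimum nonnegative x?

gcd(660, 140):
  660 = 4·140 + 100
  140 = 1·100 + 40
  100 = 2·40 + 20
  40 = 2·20
so gcd(660, 140) = 20.
20 divides 1840, so solutions exist.
Back-substitute for Bézout coefficients:
  20 = 100 - 2·40
  ... = 140·(-14) + 660·(3)
Scale by 1840/20 = 92: (x₀, y₀) = (-1288, 276).
General solution: x = -1288 + 33t, y = 276 - 7t for integer t.
x ≥ 0: smallest is -1288 mod 33 = 32 (at t = 40), with y = -4.

32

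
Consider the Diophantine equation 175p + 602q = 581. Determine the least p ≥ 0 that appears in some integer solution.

gcd(602, 175) = 7.
7 divides 581, so solutions exist.
By Bézout, 175×(31) + 602×(-9) = 7.
Scale by 581/7 = 83: (p₀, q₀) = (2573, -747).
General solution: p = 2573 + 86t, q = -747 - 25t for integer t.
p ≥ 0: smallest is 2573 mod 86 = 79 (at t = -29), with q = -22.

79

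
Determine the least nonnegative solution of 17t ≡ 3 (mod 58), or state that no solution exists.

gcd(58, 17) = 1  (58 = 3·17 + 7, 17 = 2·7 + 3, 7 = 2·3 + 1, 3 = 3·1).
1 divides 3, so solutions exist.
Back-substituting, 17·(-17) + 58·(5) = 1.
So 17·(-17) ≡ 1 (mod 58); multiply by 3: t ≡ -51 (mod 58).
Smallest nonnegative: t = -51 mod 58 = 7.

7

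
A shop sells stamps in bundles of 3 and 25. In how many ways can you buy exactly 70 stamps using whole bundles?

1

Need nonnegative integers with 3j + 25k = 70.
gcd(3, 25) = 1, and 3·(-8) + 25·(1) = 1.
So (j₀, k₀) = (-560, 70); general j = -560 + 25t, k = 70 - 3t.
j ≥ 0 ⇒ t ≥ 23; k ≥ 0 ⇒ t ≤ 23. That's 1 value of t.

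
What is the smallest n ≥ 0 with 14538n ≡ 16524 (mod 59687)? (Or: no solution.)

27098

gcd(59687, 14538):
  59687 = 4·14538 + 1535
  14538 = 9·1535 + 723
  1535 = 2·723 + 89
  723 = 8·89 + 11
  89 = 8·11 + 1
  11 = 11·1
so gcd(59687, 14538) = 1.
1 divides 16524, so solutions exist.
Back-substitute for Bézout coefficients:
  1 = 89 - 8·11
  ... = 14538·(-5366) + 59687·(1307)
So 14538·(-5366) ≡ 1 (mod 59687); multiply by 16524: n ≡ -88667784 (mod 59687).
Smallest nonnegative: n = -88667784 mod 59687 = 27098.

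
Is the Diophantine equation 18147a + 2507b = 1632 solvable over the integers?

gcd(18147, 2507) = 23  (18147 = 7·2507 + 598, 2507 = 4·598 + 115, 598 = 5·115 + 23, 115 = 5·23).
23 does not divide 1632 (remainder 22), so no integer solutions.

no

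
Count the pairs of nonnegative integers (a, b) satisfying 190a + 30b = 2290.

gcd(190, 30) = 10.
By Bézout, 190·(1) + 30·(-6) = 10.
One solution: (1, 70).
General: a = 1 + 3t, b = 70 - 19t.
a ≥ 0 ⇒ t ≥ 0; b ≥ 0 ⇒ t ≤ 3. So t ∈ [0, 3]: 4 solutions.

4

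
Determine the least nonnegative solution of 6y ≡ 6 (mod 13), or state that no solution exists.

1

gcd(13, 6) = 1.
1 divides 6, so solutions exist.
By Bézout, 6×(-2) + 13×(1) = 1.
So 6×(-2) ≡ 1 (mod 13); multiply by 6: y ≡ -12 (mod 13).
Smallest nonnegative: y = -12 mod 13 = 1.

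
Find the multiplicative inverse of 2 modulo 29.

gcd(29, 2) = 1  (29 = 14*2 + 1, 2 = 2*1).
Back-substituting, 2*(-14) + 29*(1) = 1.
So 2*-14 ≡ 1 (mod 29), and -14 mod 29 = 15.

15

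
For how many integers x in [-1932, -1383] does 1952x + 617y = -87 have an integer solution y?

gcd(1952, 617):
  1952 = 3*617 + 101
  617 = 6*101 + 11
  101 = 9*11 + 2
  11 = 5*2 + 1
  2 = 2*1
so gcd(1952, 617) = 1.
Back-substitute for Bézout coefficients:
  1 = 11 - 5*2
  ... = 1952*(-281) + 617*(889)
Scale by -87: particular solution (24447, -77343); reduce x mod 617: (384, -1215).
General solution: x = 384 + 617t, y = -1215 - 1952t for integer t.
-1932 ≤ 384 + 617t ≤ -1383 gives t ∈ [-3, -3], which is 1 value.

1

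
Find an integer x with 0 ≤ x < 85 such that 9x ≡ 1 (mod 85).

19

gcd(85, 9) = 1  (85 = 9*9 + 4, 9 = 2*4 + 1, 4 = 4*1).
Back-substituting, 9*(19) + 85*(-2) = 1.
So 9*19 ≡ 1 (mod 85), and 19 mod 85 = 19.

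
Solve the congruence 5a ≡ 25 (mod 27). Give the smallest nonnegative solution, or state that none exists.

gcd(27, 5) = 1.
1 divides 25, so solutions exist.
By Bézout, 5*(11) + 27*(-2) = 1.
So 5*(11) ≡ 1 (mod 27); multiply by 25: a ≡ 275 (mod 27).
Smallest nonnegative: a = 275 mod 27 = 5.

5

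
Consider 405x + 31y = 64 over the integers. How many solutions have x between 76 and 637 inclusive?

18

gcd(405, 31) = 1  (405 = 13×31 + 2, 31 = 15×2 + 1, 2 = 2×1).
Back-substituting, 405×(-15) + 31×(196) = 1.
Scale by 64: particular solution (-960, 12544); reduce x mod 31: (1, -11).
General solution: x = 1 + 31t, y = -11 - 405t for integer t.
76 ≤ 1 + 31t ≤ 637 gives t ∈ [3, 20], which is 18 values.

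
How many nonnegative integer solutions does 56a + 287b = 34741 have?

gcd(287, 56):
  287 = 5*56 + 7
  56 = 8*7
so gcd(287, 56) = 7.
Back-substitute for Bézout coefficients:
  7 = 287 - 5*56
  ... = 56*(-5) + 287*(1)
Scale by 4963: one solution is (-24815, 4963). Reduce a mod 41: (31, 115).
General: a = 31 + 41t, b = 115 - 8t.
a ≥ 0 ⇒ t ≥ 0; b ≥ 0 ⇒ t ≤ 14. So t ∈ [0, 14]: 15 solutions.

15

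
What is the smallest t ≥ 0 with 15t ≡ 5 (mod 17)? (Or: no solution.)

6

gcd(17, 15) = 1.
1 divides 5, so solutions exist.
By Bézout, 15·(8) + 17·(-7) = 1.
So 15·(8) ≡ 1 (mod 17); multiply by 5: t ≡ 40 (mod 17).
Smallest nonnegative: t = 40 mod 17 = 6.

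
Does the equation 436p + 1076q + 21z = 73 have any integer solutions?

gcd(1076, 436) = 4.
gcd(4, 21) = 1.
1 divides 73, so integer solutions exist.

yes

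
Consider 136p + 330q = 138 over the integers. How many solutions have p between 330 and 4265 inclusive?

gcd(330, 136) = 2.
By Bézout, 136×(17) + 330×(-7) = 2.
Particular solution: (18, -7).
General solution: p = 18 + 165t, q = -7 - 68t for integer t.
330 ≤ 18 + 165t ≤ 4265 gives t ∈ [2, 25], which is 24 values.

24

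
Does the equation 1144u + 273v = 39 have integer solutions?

gcd(1144, 273) = 13  (1144 = 4*273 + 52, 273 = 5*52 + 13, 52 = 4*13).
13 divides 39, so integer solutions exist.

yes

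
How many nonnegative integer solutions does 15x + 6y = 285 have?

gcd(15, 6) = 3.
By Bézout, 15×(1) + 6×(-2) = 3.
One solution: (1, 45).
General: x = 1 + 2t, y = 45 - 5t.
x ≥ 0 ⇒ t ≥ 0; y ≥ 0 ⇒ t ≤ 9. So t ∈ [0, 9]: 10 solutions.

10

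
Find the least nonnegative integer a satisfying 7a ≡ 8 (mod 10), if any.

gcd(10, 7) = 1.
1 divides 8, so solutions exist.
By Bézout, 7·(3) + 10·(-2) = 1.
So 7·(3) ≡ 1 (mod 10); multiply by 8: a ≡ 24 (mod 10).
Smallest nonnegative: a = 24 mod 10 = 4.

4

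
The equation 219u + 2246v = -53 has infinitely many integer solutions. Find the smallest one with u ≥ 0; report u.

1333

gcd(2246, 219):
  2246 = 10×219 + 56
  219 = 3×56 + 51
  56 = 1×51 + 5
  51 = 10×5 + 1
  5 = 5×1
so gcd(2246, 219) = 1.
1 divides -53, so solutions exist.
Back-substitute for Bézout coefficients:
  1 = 51 - 10×5
  ... = 219×(441) + 2246×(-43)
Scale by -53/1 = -53: (u₀, v₀) = (-23373, 2279).
General solution: u = -23373 + 2246t, v = 2279 - 219t for integer t.
u ≥ 0: smallest is -23373 mod 2246 = 1333 (at t = 11), with v = -130.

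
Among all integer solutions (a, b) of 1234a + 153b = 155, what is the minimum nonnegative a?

92

gcd(1234, 153):
  1234 = 8*153 + 10
  153 = 15*10 + 3
  10 = 3*3 + 1
  3 = 3*1
so gcd(1234, 153) = 1.
1 divides 155, so solutions exist.
Back-substitute for Bézout coefficients:
  1 = 10 - 3*3
  ... = 1234*(46) + 153*(-371)
Scale by 155/1 = 155: (a₀, b₀) = (7130, -57505).
General solution: a = 7130 + 153t, b = -57505 - 1234t for integer t.
a ≥ 0: smallest is 7130 mod 153 = 92 (at t = -46), with b = -741.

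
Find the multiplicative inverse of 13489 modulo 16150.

gcd(16150, 13489) = 1  (16150 = 1*13489 + 2661, 13489 = 5*2661 + 184, 2661 = 14*184 + 85, 184 = 2*85 + 14, 85 = 6*14 + 1, 14 = 14*1).
Back-substituting, 13489*(-1141) + 16150*(953) = 1.
So 13489*-1141 ≡ 1 (mod 16150), and -1141 mod 16150 = 15009.

15009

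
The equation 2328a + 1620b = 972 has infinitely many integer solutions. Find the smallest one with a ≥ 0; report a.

54

gcd(2328, 1620):
  2328 = 1·1620 + 708
  1620 = 2·708 + 204
  708 = 3·204 + 96
  204 = 2·96 + 12
  96 = 8·12
so gcd(2328, 1620) = 12.
12 divides 972, so solutions exist.
Back-substitute for Bézout coefficients:
  12 = 204 - 2·96
  ... = 2328·(-16) + 1620·(23)
Scale by 972/12 = 81: (a₀, b₀) = (-1296, 1863).
General solution: a = -1296 + 135t, b = 1863 - 194t for integer t.
a ≥ 0: smallest is -1296 mod 135 = 54 (at t = 10), with b = -77.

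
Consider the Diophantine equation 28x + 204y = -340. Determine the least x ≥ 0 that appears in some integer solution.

gcd(204, 28) = 4  (204 = 7*28 + 8, 28 = 3*8 + 4, 8 = 2*4).
4 divides -340, so solutions exist.
Back-substituting, 28*(22) + 204*(-3) = 4.
Scale by -340/4 = -85: (x₀, y₀) = (-1870, 255).
General solution: x = -1870 + 51t, y = 255 - 7t for integer t.
x ≥ 0: smallest is -1870 mod 51 = 17 (at t = 37), with y = -4.

17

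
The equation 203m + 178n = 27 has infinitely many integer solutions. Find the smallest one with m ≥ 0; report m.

gcd(203, 178) = 1  (203 = 1×178 + 25, 178 = 7×25 + 3, 25 = 8×3 + 1, 3 = 3×1).
1 divides 27, so solutions exist.
Back-substituting, 203×(57) + 178×(-65) = 1.
Scale by 27/1 = 27: (m₀, n₀) = (1539, -1755).
General solution: m = 1539 + 178t, n = -1755 - 203t for integer t.
m ≥ 0: smallest is 1539 mod 178 = 115 (at t = -8), with n = -131.

115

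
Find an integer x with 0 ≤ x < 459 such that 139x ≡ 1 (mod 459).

gcd(459, 139) = 1  (459 = 3*139 + 42, 139 = 3*42 + 13, 42 = 3*13 + 3, 13 = 4*3 + 1, 3 = 3*1).
Back-substituting, 139*(142) + 459*(-43) = 1.
So 139*142 ≡ 1 (mod 459), and 142 mod 459 = 142.

142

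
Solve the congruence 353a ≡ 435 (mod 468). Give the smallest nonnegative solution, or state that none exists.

gcd(468, 353) = 1  (468 = 1×353 + 115, 353 = 3×115 + 8, 115 = 14×8 + 3, 8 = 2×3 + 2, 3 = 1×2 + 1, 2 = 2×1).
1 divides 435, so solutions exist.
Back-substituting, 353×(-175) + 468×(132) = 1.
So 353×(-175) ≡ 1 (mod 468); multiply by 435: a ≡ -76125 (mod 468).
Smallest nonnegative: a = -76125 mod 468 = 159.

159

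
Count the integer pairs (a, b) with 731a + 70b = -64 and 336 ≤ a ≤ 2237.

gcd(731, 70) = 1.
By Bézout, 731×(-9) + 70×(94) = 1.
Particular solution: (16, -168).
General solution: a = 16 + 70t, b = -168 - 731t for integer t.
336 ≤ 16 + 70t ≤ 2237 gives t ∈ [5, 31], which is 27 values.

27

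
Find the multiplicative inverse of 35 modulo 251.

gcd(251, 35) = 1  (251 = 7*35 + 6, 35 = 5*6 + 5, 6 = 1*5 + 1, 5 = 5*1).
Back-substituting, 35*(-43) + 251*(6) = 1.
So 35*-43 ≡ 1 (mod 251), and -43 mod 251 = 208.

208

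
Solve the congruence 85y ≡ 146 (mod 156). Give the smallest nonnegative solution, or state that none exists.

110

gcd(156, 85) = 1  (156 = 1×85 + 71, 85 = 1×71 + 14, 71 = 5×14 + 1, 14 = 14×1).
1 divides 146, so solutions exist.
Back-substituting, 85×(-11) + 156×(6) = 1.
So 85×(-11) ≡ 1 (mod 156); multiply by 146: y ≡ -1606 (mod 156).
Smallest nonnegative: y = -1606 mod 156 = 110.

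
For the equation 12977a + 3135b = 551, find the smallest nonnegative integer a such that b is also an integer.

73

gcd(12977, 3135):
  12977 = 4×3135 + 437
  3135 = 7×437 + 76
  437 = 5×76 + 57
  76 = 1×57 + 19
  57 = 3×19
so gcd(12977, 3135) = 19.
19 divides 551, so solutions exist.
Back-substitute for Bézout coefficients:
  19 = 76 - 1×57
  ... = 12977×(-43) + 3135×(178)
Scale by 551/19 = 29: (a₀, b₀) = (-1247, 5162).
General solution: a = -1247 + 165t, b = 5162 - 683t for integer t.
a ≥ 0: smallest is -1247 mod 165 = 73 (at t = 8), with b = -302.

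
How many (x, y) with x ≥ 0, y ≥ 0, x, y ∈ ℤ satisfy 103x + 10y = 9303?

9

gcd(103, 10) = 1  (103 = 10*10 + 3, 10 = 3*3 + 1, 3 = 3*1).
Back-substituting, 103*(-3) + 10*(31) = 1.
Scale by 9303: one solution is (-27909, 288393). Reduce x mod 10: (1, 920).
General: x = 1 + 10t, y = 920 - 103t.
x ≥ 0 ⇒ t ≥ 0; y ≥ 0 ⇒ t ≤ 8. So t ∈ [0, 8]: 9 solutions.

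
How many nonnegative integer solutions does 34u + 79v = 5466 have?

gcd(79, 34) = 1  (79 = 2×34 + 11, 34 = 3×11 + 1, 11 = 11×1).
Back-substituting, 34×(7) + 79×(-3) = 1.
Scale by 5466: one solution is (38262, -16398). Reduce u mod 79: (26, 58).
General: u = 26 + 79t, v = 58 - 34t.
u ≥ 0 ⇒ t ≥ 0; v ≥ 0 ⇒ t ≤ 1. So t ∈ [0, 1]: 2 solutions.

2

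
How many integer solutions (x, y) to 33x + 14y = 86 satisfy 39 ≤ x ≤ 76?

3

gcd(33, 14) = 1  (33 = 2·14 + 5, 14 = 2·5 + 4, 5 = 1·4 + 1, 4 = 4·1).
Back-substituting, 33·(3) + 14·(-7) = 1.
Scale by 86: particular solution (258, -602); reduce x mod 14: (6, -8).
General solution: x = 6 + 14t, y = -8 - 33t for integer t.
39 ≤ 6 + 14t ≤ 76 gives t ∈ [3, 5], which is 3 values.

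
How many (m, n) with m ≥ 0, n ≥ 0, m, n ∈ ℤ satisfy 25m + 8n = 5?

gcd(25, 8) = 1.
By Bézout, 25·(1) + 8·(-3) = 1.
One solution: (5, -15).
General: m = 5 + 8t, n = -15 - 25t.
m ≥ 0 ⇒ t ≥ 0; n ≥ 0 ⇒ t ≤ -1. So t ∈ [0, -1]: 0 solutions.

0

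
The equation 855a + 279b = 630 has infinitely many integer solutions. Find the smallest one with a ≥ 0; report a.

4

gcd(855, 279) = 9.
9 divides 630, so solutions exist.
By Bézout, 855·(-15) + 279·(46) = 9.
Scale by 630/9 = 70: (a₀, b₀) = (-1050, 3220).
General solution: a = -1050 + 31t, b = 3220 - 95t for integer t.
a ≥ 0: smallest is -1050 mod 31 = 4 (at t = 34), with b = -10.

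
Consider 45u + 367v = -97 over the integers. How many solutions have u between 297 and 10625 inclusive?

28

gcd(367, 45) = 1.
By Bézout, 45·(-106) + 367·(13) = 1.
Particular solution: (6, -1).
General solution: u = 6 + 367t, v = -1 - 45t for integer t.
297 ≤ 6 + 367t ≤ 10625 gives t ∈ [1, 28], which is 28 values.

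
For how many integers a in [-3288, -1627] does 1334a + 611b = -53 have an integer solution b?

3

gcd(1334, 611) = 1  (1334 = 2·611 + 112, 611 = 5·112 + 51, 112 = 2·51 + 10, 51 = 5·10 + 1, 10 = 10·1).
Back-substituting, 1334·(-60) + 611·(131) = 1.
Scale by -53: particular solution (3180, -6943); reduce a mod 611: (125, -273).
General solution: a = 125 + 611t, b = -273 - 1334t for integer t.
-3288 ≤ 125 + 611t ≤ -1627 gives t ∈ [-5, -3], which is 3 values.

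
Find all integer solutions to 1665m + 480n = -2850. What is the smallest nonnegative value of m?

30

gcd(1665, 480):
  1665 = 3×480 + 225
  480 = 2×225 + 30
  225 = 7×30 + 15
  30 = 2×15
so gcd(1665, 480) = 15.
15 divides -2850, so solutions exist.
Back-substitute for Bézout coefficients:
  15 = 225 - 7×30
  ... = 1665×(15) + 480×(-52)
Scale by -2850/15 = -190: (m₀, n₀) = (-2850, 9880).
General solution: m = -2850 + 32t, n = 9880 - 111t for integer t.
m ≥ 0: smallest is -2850 mod 32 = 30 (at t = 90), with n = -110.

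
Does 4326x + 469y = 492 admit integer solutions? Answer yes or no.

no

gcd(4326, 469):
  4326 = 9·469 + 105
  469 = 4·105 + 49
  105 = 2·49 + 7
  49 = 7·7
so gcd(4326, 469) = 7.
7 does not divide 492 (remainder 2), so no integer solutions.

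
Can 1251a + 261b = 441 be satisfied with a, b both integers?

gcd(1251, 261) = 9  (1251 = 4×261 + 207, 261 = 1×207 + 54, 207 = 3×54 + 45, 54 = 1×45 + 9, 45 = 5×9).
9 divides 441, so integer solutions exist.

yes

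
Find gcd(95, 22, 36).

1

gcd(95, 22) = 1  (95 = 4×22 + 7, 22 = 3×7 + 1, 7 = 7×1).
gcd(1, 36) = 1.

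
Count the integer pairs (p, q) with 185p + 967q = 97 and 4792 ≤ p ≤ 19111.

gcd(967, 185) = 1.
By Bézout, 185·(115) + 967·(-22) = 1.
Particular solution: (518, -99).
General solution: p = 518 + 967t, q = -99 - 185t for integer t.
4792 ≤ 518 + 967t ≤ 19111 gives t ∈ [5, 19], which is 15 values.

15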